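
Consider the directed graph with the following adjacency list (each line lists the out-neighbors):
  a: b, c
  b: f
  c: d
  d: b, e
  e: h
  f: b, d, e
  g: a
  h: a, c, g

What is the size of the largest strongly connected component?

8

{a, b, c, d, e, f, g, h} are all mutually reachable — one SCC of size 8.
The largest has 8 vertices.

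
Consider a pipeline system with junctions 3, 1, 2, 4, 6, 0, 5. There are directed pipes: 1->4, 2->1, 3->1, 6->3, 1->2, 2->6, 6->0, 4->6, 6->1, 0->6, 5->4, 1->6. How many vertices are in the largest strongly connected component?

6

{0, 1, 2, 3, 4, 6} are all mutually reachable — one SCC of size 6.
{5} is an SCC by itself.
The largest has 6 vertices.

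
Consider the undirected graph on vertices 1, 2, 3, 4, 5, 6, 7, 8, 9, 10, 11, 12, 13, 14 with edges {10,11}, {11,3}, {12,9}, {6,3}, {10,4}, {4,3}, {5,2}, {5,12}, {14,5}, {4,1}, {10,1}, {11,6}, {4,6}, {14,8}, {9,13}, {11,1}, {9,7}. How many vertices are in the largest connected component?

8

Starting from 1 we can reach 1, 3, 4, 6, 10, 11. That is one component of size 6.
Starting from 2 we can reach 2, 5, 7, 8, 9, 12, 13, 14. That is one component of size 8.
The largest has 8 vertices.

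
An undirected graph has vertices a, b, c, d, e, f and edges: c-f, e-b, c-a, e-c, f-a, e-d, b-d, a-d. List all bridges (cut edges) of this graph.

none

The edges on the cycle c-f-a-c are not bridges since each lies on that cycle.
Every edge lies on some cycle, so there are no bridges.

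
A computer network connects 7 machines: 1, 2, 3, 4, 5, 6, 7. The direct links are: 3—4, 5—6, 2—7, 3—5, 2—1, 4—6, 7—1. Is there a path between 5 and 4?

Yes

From 5 we can reach 3, 4, 5, 6, which includes 4.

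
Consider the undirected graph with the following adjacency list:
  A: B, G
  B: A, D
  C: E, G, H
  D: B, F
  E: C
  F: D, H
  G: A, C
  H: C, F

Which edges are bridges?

The edges on the cycle F-D-B-A-G-C-H-F are not bridges since each lies on that cycle.
But removing C-E disconnects C from E — this is a bridge.

C-E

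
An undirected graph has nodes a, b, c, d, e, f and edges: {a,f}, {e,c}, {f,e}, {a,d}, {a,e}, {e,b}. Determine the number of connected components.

Starting from a we can reach a, b, c, d, e, f. That is one component of size 6.
Total: 1 component.

1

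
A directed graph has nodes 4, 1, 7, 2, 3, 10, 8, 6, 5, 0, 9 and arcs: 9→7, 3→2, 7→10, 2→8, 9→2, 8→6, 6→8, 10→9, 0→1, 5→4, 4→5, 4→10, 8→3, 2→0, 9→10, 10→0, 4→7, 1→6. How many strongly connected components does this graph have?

3

{0, 1, 2, 3, 6, 8} are all mutually reachable — one SCC of size 6.
{7, 9, 10} are all mutually reachable — one SCC of size 3.
{4, 5} are all mutually reachable — one SCC of size 2.
That gives 3 strongly connected components.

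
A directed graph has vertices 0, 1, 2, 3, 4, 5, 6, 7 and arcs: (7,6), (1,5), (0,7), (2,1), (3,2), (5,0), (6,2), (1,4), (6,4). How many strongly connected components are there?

3

{0, 1, 2, 5, 6, 7} are all mutually reachable — one SCC of size 6.
{4} is an SCC by itself.
{3} is an SCC by itself.
That gives 3 strongly connected components.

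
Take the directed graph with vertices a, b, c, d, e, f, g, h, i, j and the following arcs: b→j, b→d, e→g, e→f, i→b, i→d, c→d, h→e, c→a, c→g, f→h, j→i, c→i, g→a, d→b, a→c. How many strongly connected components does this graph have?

{b, d, i, j} are all mutually reachable — one SCC of size 4.
{a, c, g} are all mutually reachable — one SCC of size 3.
{e, f, h} are all mutually reachable — one SCC of size 3.
That gives 3 strongly connected components.

3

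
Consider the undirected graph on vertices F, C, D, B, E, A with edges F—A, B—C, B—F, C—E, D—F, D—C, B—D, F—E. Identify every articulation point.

F

Removing F increases the component count from 1 to 2, so F is a cut vertex.
By contrast removing A leaves 1 component; it is not a cut vertex. No other vertex is a cut vertex either.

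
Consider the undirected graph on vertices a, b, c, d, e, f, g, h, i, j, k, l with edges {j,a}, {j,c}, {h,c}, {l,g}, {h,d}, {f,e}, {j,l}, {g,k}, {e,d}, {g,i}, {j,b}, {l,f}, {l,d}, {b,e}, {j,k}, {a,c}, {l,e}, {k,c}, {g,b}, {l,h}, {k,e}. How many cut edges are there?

1

The edges on the cycle j-l-g-k-j are not bridges since each lies on that cycle.
But removing g - i disconnects g from i — this is a bridge.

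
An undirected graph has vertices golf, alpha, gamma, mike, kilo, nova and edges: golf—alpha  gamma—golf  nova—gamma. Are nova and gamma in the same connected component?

Yes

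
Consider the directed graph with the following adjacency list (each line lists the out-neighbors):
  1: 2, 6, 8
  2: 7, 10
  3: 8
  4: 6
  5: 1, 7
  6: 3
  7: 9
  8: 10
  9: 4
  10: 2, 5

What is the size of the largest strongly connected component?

10

{1, 2, 3, 4, 5, 6, 7, 8, 9, 10} are all mutually reachable — one SCC of size 10.
The largest has 10 vertices.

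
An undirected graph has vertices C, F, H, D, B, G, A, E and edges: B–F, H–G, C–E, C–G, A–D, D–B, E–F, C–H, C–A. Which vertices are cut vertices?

Removing C increases the component count from 1 to 2, so C is a cut vertex.
By contrast removing H leaves 1 component; it is not a cut vertex. No other vertex is a cut vertex either.

C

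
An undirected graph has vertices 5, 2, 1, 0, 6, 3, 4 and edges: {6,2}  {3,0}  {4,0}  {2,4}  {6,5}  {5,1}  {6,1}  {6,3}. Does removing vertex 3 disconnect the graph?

No

Deleting 3 leaves 1 component (was 1) (its neighbors 0, 6 remain connected to each other), so 3 is not a cut vertex.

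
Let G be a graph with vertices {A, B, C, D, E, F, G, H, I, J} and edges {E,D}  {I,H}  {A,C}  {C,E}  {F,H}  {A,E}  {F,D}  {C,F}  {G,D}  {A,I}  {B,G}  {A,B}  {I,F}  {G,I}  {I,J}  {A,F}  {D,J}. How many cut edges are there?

The edges on the cycle A-B-G-I-H-F-C-A are not bridges since each lies on that cycle.
Every edge lies on some cycle, so there are no bridges.

0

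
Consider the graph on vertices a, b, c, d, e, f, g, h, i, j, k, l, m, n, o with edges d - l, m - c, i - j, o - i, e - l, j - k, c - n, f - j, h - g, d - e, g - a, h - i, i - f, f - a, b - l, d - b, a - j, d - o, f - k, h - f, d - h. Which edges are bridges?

c-m, c-n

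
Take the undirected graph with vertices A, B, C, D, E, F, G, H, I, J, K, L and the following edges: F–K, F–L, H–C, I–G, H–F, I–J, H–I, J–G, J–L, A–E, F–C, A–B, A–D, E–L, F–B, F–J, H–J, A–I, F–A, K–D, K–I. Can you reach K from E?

Yes

From E we can reach A, B, C, D, E, F, G, H, I, J, K, L, which includes K.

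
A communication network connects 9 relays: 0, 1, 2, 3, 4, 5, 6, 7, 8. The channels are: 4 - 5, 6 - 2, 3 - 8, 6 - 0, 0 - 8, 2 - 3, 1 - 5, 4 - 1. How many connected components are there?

3

7 is isolated — a component by itself.
Starting from 1 we can reach 1, 4, 5. That is one component of size 3.
Starting from 0 we can reach 0, 2, 3, 6, 8. That is one component of size 5.
Total: 3 components.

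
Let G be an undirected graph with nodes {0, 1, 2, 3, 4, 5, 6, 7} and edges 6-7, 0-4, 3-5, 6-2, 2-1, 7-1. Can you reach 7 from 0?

The component containing 0 is {0, 4}, and 7 is not in it.

No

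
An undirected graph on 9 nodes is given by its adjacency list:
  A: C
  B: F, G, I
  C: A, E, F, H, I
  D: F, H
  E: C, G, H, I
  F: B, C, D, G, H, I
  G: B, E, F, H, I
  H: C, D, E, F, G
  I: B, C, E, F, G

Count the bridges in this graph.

1

The edges on the cycle D-F-G-H-D are not bridges since each lies on that cycle.
But removing C-A disconnects C from A — this is a bridge.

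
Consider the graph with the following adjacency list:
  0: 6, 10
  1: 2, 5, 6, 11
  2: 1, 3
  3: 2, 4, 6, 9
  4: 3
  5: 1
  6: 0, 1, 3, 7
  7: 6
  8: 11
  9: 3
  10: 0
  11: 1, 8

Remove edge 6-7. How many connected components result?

Before removal there is 1 component.
6-7 is a bridge — removing it separates 6's side from 7's side.
After removal: 2 components.

2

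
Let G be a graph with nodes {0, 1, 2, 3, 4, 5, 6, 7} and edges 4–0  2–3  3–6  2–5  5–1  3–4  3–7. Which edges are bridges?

removing 0–4 disconnects 0 from 4; removing 4–3 disconnects 4 from 3; removing 6–3 disconnects 6 from 3; removing 1–5 disconnects 1 from 5 — these are bridges.
In total 7 edges are bridges.

0-4, 1-5, 2-3, 2-5, 3-4, 3-6, 3-7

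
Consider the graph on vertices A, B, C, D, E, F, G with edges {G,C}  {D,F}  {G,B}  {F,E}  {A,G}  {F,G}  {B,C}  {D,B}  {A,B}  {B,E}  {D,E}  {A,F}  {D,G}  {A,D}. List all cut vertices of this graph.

none

Removing E, for instance, still leaves 1 component. No single vertex removal increases the component count — the graph has no articulation points.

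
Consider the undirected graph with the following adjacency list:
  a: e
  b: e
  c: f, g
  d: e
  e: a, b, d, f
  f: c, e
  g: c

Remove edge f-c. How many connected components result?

2

Before removal there is 1 component.
f-c is a bridge — removing it separates f's side from c's side.
After removal: 2 components.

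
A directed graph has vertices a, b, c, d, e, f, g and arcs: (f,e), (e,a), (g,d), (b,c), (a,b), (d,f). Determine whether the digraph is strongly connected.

No

There is no directed path from e to d, so the graph is not strongly connected.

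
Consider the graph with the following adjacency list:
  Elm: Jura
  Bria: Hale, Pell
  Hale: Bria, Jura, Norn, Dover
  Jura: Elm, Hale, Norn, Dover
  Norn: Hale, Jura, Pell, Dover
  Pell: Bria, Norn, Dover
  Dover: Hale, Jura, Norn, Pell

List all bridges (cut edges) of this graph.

Elm-Jura

The edges on the cycle Jura-Hale-Bria-Pell-Dover-Jura are not bridges since each lies on that cycle.
But removing Jura-Elm disconnects Jura from Elm — this is a bridge.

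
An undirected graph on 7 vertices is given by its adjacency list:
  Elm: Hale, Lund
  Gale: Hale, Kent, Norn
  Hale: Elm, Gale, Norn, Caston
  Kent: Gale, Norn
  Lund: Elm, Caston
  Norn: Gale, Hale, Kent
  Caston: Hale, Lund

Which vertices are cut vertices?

Hale

Removing Hale increases the component count from 1 to 2, so Hale is a cut vertex.
By contrast removing Kent leaves 1 component; it is not a cut vertex. No other vertex is a cut vertex either.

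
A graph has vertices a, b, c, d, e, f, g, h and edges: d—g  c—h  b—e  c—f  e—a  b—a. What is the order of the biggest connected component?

3

Starting from d we can reach d, g. That is one component of size 2.
Starting from a we can reach a, b, e. That is one component of size 3.
Starting from c we can reach c, f, h. That is one component of size 3.
The largest has 3 vertices.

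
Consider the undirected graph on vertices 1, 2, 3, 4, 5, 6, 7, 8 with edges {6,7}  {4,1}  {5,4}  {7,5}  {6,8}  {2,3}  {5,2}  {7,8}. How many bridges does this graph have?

5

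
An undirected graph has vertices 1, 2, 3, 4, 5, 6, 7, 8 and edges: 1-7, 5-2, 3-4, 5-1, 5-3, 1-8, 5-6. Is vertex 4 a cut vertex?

No

Deleting 4 leaves 1 component (was 1), so 4 is not a cut vertex.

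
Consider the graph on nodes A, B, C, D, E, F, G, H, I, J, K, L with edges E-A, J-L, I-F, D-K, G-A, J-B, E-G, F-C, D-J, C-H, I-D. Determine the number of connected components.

Starting from A we can reach A, E, G. That is one component of size 3.
Starting from B we can reach B, C, D, F, H, I, J, K, L. That is one component of size 9.
Total: 2 components.

2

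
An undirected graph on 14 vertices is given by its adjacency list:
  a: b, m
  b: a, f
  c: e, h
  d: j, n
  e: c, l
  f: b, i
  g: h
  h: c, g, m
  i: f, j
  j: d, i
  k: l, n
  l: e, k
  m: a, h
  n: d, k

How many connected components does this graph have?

1

Starting from a we can reach a, b, c, d, e, f, g, h, i, j, k, l, m, n. That is one component of size 14.
Total: 1 component.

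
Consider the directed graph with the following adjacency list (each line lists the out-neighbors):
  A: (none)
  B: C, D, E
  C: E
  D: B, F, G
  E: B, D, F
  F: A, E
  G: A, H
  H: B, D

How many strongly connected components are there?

{B, C, D, E, F, G, H} are all mutually reachable — one SCC of size 7.
{A} is an SCC by itself.
That gives 2 strongly connected components.

2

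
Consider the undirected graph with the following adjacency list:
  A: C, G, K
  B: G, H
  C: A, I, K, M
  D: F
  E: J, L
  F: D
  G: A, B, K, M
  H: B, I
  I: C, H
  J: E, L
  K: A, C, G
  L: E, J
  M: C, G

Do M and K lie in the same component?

From M we can reach A, B, C, G, H, I, K, M, which includes K.

Yes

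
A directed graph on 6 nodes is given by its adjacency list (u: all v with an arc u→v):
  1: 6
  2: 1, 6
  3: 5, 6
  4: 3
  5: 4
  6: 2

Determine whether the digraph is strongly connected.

No

There is no directed path from 2 to 4, so the graph is not strongly connected.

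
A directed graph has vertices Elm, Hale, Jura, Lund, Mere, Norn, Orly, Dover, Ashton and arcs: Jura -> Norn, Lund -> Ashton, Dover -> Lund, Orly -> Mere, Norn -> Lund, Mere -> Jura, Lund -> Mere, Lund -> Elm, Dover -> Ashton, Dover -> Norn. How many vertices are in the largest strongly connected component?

{Jura, Lund, Mere, Norn} are all mutually reachable — one SCC of size 4.
{Elm} is an SCC by itself.
{Ashton} is an SCC by itself.
{Dover} is an SCC by itself.
{Hale} is an SCC by itself.
(and 1 more singleton SCC)
The largest has 4 vertices.

4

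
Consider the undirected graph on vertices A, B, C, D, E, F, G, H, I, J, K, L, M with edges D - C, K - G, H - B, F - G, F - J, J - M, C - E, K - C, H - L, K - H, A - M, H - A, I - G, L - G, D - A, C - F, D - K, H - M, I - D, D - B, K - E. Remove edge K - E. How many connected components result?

K and E are still connected via K-C-E, so the component count stays at 1.

1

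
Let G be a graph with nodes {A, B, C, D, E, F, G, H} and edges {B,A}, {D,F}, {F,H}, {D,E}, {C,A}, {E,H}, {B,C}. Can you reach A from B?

From B we can reach A, B, C, which includes A.

Yes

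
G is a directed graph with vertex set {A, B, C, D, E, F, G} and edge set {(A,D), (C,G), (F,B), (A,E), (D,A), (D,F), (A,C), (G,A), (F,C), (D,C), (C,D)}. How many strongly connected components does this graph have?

3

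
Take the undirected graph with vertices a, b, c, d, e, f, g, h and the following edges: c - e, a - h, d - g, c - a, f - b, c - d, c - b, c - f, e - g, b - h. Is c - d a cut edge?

After removing c - d, the path c-e-g-d still connects them, so the edge is not a bridge.

No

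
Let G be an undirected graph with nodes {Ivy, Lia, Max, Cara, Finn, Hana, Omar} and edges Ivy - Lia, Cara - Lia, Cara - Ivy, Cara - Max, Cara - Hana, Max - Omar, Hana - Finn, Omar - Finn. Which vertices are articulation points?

Cara

Removing Cara increases the component count from 1 to 2, so Cara is a cut vertex.
By contrast removing Omar leaves 1 component; it is not a cut vertex. No other vertex is a cut vertex either.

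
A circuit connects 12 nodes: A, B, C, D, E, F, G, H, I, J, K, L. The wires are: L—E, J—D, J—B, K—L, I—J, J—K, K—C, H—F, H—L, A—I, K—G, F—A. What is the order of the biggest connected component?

Starting from A we can reach A, B, C, D, E, F, G, H, I, J, K, L. That is one component of size 12.
The largest has 12 vertices.

12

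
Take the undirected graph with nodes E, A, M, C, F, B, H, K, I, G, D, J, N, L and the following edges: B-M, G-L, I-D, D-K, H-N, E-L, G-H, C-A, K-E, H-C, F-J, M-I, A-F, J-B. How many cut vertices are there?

Removing H increases the component count from 1 to 2, so H is a cut vertex.
By contrast removing C leaves 1 component; it is not a cut vertex. No other vertex is a cut vertex either.

1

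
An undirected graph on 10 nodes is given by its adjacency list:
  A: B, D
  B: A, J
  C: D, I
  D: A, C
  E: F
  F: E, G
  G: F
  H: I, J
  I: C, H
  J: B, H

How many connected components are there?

2

Starting from E we can reach E, F, G. That is one component of size 3.
Starting from A we can reach A, B, C, D, H, I, J. That is one component of size 7.
Total: 2 components.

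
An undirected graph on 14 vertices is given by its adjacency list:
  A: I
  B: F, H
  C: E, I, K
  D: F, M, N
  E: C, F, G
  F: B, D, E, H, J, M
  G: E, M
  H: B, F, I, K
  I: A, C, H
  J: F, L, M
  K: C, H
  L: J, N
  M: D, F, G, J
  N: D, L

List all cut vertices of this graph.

I

Removing I increases the component count from 1 to 2, so I is a cut vertex.
By contrast removing K leaves 1 component; it is not a cut vertex. No other vertex is a cut vertex either.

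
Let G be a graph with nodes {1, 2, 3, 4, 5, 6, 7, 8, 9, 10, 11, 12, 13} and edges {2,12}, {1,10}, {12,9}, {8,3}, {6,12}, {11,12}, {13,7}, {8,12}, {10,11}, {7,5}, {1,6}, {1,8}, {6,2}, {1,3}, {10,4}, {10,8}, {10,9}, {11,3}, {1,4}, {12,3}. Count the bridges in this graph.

The edges on the cycle 1-10-11-12-6-1 are not bridges since each lies on that cycle.
But removing 13 - 7 disconnects 13 from 7; removing 7 - 5 disconnects 7 from 5 — these are bridges.
That makes 2 bridges.

2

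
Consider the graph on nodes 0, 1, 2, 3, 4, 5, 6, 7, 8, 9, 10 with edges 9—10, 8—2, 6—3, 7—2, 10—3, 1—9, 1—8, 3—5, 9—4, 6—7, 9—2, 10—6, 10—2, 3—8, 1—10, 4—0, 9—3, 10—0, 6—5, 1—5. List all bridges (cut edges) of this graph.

The edges on the cycle 6-3-5-6 are not bridges since each lies on that cycle.
Every edge lies on some cycle, so there are no bridges.

none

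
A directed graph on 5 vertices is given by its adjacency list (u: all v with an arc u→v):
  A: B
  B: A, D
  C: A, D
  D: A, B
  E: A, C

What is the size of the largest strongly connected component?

{A, B, D} are all mutually reachable — one SCC of size 3.
{C} is an SCC by itself.
{E} is an SCC by itself.
The largest has 3 vertices.

3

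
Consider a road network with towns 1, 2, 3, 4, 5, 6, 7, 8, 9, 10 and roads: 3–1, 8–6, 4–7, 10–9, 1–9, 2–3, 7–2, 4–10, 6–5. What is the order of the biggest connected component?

7

Starting from 5 we can reach 5, 6, 8. That is one component of size 3.
Starting from 1 we can reach 1, 2, 3, 4, 7, 9, 10. That is one component of size 7.
The largest has 7 vertices.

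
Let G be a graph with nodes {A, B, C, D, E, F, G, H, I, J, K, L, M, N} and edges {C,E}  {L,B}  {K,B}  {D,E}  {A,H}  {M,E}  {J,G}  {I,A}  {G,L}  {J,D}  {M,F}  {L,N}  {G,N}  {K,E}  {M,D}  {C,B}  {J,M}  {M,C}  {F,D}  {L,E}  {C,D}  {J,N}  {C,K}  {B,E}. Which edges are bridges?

The edges on the cycle G-L-N-G are not bridges since each lies on that cycle.
But removing A - H disconnects A from H; removing I - A disconnects I from A — these are bridges.

A-H, A-I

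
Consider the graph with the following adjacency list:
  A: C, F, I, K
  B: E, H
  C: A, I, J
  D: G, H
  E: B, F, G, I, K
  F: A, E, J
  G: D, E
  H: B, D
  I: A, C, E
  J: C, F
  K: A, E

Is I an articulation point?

No

Deleting I leaves 1 component (was 1) (its neighbors A, C, E remain connected to each other), so I is not a cut vertex.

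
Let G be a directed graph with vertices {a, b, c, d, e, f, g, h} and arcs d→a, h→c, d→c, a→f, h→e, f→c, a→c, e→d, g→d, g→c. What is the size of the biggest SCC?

1

{f} is an SCC by itself.
{c} is an SCC by itself.
{h} is an SCC by itself.
{a} is an SCC by itself.
{e} is an SCC by itself.
(and 3 more singleton SCCs)
The largest has 1 vertex.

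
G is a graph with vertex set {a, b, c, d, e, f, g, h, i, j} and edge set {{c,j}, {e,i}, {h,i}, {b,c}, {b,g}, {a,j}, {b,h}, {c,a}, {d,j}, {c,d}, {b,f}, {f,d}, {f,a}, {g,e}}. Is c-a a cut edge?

After removing c-a, the path c-j-a still connects them, so the edge is not a bridge.

No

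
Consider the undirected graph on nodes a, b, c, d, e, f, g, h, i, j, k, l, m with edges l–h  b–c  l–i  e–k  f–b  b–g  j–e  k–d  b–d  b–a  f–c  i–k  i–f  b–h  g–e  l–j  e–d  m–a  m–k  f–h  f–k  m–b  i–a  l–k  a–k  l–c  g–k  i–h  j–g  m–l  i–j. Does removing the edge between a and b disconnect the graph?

After removing a–b, the path a-m-b still connects them, so the edge is not a bridge.

No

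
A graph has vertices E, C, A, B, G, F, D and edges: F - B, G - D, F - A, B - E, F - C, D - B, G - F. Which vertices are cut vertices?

Removing B increases the component count from 1 to 2, so B is a cut vertex.
Removing F increases the component count from 1 to 3, so F is a cut vertex.
By contrast removing A leaves 1 component; it is not a cut vertex. No other vertex is a cut vertex either.

B, F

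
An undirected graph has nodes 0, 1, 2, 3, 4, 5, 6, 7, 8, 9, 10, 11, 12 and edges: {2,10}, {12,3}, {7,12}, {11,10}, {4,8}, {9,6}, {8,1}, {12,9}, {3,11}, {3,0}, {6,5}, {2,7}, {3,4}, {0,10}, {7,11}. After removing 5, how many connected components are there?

1

With 5 gone, the remaining components are: {0, 1, 2, 3, 4, 6, 7, 8, 9, 10, 11, 12}.
That is 1 component.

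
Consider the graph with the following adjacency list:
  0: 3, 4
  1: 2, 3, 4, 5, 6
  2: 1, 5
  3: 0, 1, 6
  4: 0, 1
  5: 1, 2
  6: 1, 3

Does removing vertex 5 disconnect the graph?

No

Deleting 5 leaves 1 component (was 1) (its neighbors 1, 2 remain connected to each other), so 5 is not a cut vertex.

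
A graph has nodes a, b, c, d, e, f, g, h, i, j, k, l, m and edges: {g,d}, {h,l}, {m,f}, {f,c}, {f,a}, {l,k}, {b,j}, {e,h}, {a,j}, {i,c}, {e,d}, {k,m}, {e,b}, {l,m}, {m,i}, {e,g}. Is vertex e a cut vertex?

Yes

Deleting e raises the number of components from 1 to 2, so e is a cut vertex.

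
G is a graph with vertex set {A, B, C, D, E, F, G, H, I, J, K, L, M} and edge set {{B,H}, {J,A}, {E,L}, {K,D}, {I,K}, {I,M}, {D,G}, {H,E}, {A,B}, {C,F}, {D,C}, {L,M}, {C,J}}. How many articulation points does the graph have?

2

Removing C increases the component count from 1 to 2, so C is a cut vertex.
Removing D increases the component count from 1 to 2, so D is a cut vertex.
By contrast removing M leaves 1 component; it is not a cut vertex. No other vertex is a cut vertex either.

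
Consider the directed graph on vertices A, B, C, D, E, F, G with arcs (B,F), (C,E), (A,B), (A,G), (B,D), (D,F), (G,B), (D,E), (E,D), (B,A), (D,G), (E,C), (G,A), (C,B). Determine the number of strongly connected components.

2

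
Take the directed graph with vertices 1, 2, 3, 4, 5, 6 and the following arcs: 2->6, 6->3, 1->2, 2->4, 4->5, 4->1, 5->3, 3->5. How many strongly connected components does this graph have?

{1, 2, 4} are all mutually reachable — one SCC of size 3.
{3, 5} are all mutually reachable — one SCC of size 2.
{6} is an SCC by itself.
That gives 3 strongly connected components.

3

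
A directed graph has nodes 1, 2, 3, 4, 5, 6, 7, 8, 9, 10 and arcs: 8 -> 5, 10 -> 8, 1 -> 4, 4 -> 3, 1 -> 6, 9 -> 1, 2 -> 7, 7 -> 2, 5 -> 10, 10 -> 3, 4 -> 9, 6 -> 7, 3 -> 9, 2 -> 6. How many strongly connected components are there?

{1, 3, 4, 9} are all mutually reachable — one SCC of size 4.
{2, 6, 7} are all mutually reachable — one SCC of size 3.
{5, 8, 10} are all mutually reachable — one SCC of size 3.
That gives 3 strongly connected components.

3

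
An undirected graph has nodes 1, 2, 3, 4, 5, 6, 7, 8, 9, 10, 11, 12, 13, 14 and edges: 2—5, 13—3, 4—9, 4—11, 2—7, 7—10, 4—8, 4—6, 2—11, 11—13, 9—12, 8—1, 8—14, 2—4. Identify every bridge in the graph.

The edges on the cycle 2-4-11-2 are not bridges since each lies on that cycle.
But removing 8—1 disconnects 8 from 1; removing 11—13 disconnects 11 from 13; removing 7—10 disconnects 7 from 10; removing 8—14 disconnects 8 from 14 — these are bridges.
In total 11 edges are bridges.

1-8, 10-7, 11-13, 12-9, 13-3, 14-8, 2-5, 2-7, 4-6, 4-8, 4-9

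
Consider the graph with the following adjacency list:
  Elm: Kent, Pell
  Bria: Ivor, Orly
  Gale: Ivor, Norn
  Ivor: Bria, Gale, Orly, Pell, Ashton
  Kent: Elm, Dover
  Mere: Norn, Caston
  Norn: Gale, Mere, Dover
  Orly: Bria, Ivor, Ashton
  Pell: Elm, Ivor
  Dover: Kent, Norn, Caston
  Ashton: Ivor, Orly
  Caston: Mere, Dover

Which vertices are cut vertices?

Removing Ivor increases the component count from 1 to 2, so Ivor is a cut vertex.
By contrast removing Ashton leaves 1 component; it is not a cut vertex. No other vertex is a cut vertex either.

Ivor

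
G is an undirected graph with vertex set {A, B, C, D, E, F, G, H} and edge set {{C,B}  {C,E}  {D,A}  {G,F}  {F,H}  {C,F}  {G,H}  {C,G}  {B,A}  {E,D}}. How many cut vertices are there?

1

Removing C increases the component count from 1 to 2, so C is a cut vertex.
By contrast removing D leaves 1 component; it is not a cut vertex. No other vertex is a cut vertex either.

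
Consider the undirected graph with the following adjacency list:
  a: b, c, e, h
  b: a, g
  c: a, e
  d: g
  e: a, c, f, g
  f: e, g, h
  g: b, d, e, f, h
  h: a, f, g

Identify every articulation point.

g

Removing g increases the component count from 1 to 2, so g is a cut vertex.
By contrast removing d leaves 1 component; it is not a cut vertex. No other vertex is a cut vertex either.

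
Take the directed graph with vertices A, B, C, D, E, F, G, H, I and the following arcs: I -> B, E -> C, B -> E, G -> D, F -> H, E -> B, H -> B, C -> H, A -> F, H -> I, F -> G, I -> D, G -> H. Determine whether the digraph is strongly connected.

No

There is no directed path from B to A, so the graph is not strongly connected.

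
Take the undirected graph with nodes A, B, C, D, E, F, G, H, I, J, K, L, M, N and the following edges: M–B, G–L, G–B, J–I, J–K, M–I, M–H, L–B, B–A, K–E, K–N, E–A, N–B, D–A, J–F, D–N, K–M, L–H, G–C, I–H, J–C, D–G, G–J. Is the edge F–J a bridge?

Removing F–J leaves no path between F and J: the component count goes from 1 to 2. So it is a bridge.

Yes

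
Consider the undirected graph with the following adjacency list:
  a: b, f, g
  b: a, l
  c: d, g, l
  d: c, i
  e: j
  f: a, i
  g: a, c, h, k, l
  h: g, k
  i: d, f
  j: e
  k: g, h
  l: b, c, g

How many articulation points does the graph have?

Removing g increases the component count from 2 to 3, so g is a cut vertex.
By contrast removing d leaves 2 components; it is not a cut vertex. No other vertex is a cut vertex either.

1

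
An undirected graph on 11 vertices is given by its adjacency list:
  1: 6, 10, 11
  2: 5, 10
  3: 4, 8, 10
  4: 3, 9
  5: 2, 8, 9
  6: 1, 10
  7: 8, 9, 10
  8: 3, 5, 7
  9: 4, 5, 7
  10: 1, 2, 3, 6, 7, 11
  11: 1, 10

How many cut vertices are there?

Removing 10 increases the component count from 1 to 2, so 10 is a cut vertex.
By contrast removing 5 leaves 1 component; it is not a cut vertex. No other vertex is a cut vertex either.

1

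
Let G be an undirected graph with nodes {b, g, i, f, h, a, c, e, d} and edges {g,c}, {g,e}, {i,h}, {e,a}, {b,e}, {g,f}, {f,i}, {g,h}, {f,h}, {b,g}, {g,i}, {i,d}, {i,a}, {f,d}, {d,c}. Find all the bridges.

none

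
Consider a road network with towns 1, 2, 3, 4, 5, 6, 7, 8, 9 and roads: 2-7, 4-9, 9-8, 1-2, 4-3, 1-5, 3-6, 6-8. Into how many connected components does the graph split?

2

Starting from 1 we can reach 1, 2, 5, 7. That is one component of size 4.
Starting from 3 we can reach 3, 4, 6, 8, 9. That is one component of size 5.
Total: 2 components.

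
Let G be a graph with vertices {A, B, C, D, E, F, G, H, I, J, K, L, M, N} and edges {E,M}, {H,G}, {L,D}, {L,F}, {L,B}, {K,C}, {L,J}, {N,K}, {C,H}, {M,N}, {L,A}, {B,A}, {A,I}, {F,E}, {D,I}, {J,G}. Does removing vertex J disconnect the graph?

Deleting J leaves 1 component (was 1) (its neighbors G, L remain connected to each other), so J is not a cut vertex.

No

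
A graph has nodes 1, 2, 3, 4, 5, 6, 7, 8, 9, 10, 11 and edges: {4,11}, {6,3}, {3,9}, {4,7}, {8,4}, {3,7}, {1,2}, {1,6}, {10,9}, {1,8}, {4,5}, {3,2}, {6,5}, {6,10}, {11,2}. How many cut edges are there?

The edges on the cycle 6-3-9-10-6 are not bridges since each lies on that cycle.
Every edge lies on some cycle, so there are no bridges.

0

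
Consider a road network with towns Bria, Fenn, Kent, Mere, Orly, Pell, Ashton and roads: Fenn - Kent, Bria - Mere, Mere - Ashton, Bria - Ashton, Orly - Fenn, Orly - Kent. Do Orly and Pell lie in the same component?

The component containing Orly is {Fenn, Kent, Orly}, and Pell is not in it.

No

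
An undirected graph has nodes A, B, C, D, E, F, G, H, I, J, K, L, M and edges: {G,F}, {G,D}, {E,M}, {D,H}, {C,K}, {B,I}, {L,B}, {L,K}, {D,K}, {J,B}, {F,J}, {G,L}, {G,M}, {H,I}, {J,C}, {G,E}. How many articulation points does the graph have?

Removing G increases the component count from 2 to 3, so G is a cut vertex.
By contrast removing F leaves 2 components; it is not a cut vertex. No other vertex is a cut vertex either.

1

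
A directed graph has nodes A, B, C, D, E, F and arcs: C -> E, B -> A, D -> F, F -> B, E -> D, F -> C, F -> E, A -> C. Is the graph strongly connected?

Yes

From C we can reach every vertex (A, B, C, D, E, F), and every vertex can reach C (A, B, C, D, E, F). So the whole graph is one strongly connected component.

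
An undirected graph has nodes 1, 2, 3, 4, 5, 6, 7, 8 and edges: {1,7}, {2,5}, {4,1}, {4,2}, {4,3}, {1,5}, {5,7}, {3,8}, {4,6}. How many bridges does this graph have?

The edges on the cycle 4-2-5-1-4 are not bridges since each lies on that cycle.
But removing 4 - 3 disconnects 4 from 3; removing 8 - 3 disconnects 8 from 3; removing 6 - 4 disconnects 6 from 4 — these are bridges.
That makes 3 bridges.

3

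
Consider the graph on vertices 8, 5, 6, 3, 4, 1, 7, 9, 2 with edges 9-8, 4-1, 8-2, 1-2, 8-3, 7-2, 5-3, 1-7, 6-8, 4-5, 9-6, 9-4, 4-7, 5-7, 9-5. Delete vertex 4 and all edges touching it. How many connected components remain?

With 4 gone, the remaining components are: {1, 2, 3, 5, 6, 7, 8, 9}.
That is 1 component.

1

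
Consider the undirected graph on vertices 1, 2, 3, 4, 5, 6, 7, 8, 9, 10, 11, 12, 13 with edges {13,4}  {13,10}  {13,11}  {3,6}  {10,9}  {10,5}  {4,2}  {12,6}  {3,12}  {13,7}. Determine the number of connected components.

1 is isolated — a component by itself.
8 is isolated — a component by itself.
Starting from 3 we can reach 3, 6, 12. That is one component of size 3.
Starting from 2 we can reach 2, 4, 5, 7, 9, 10, 11, 13. That is one component of size 8.
Total: 4 components.

4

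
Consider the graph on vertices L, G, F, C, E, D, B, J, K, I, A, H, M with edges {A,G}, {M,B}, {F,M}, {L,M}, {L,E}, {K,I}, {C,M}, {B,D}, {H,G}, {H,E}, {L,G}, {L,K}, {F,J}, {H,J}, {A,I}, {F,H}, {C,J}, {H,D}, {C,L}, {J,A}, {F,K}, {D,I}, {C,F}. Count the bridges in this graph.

0

The edges on the cycle C-F-H-J-A-G-L-C are not bridges since each lies on that cycle.
Every edge lies on some cycle, so there are no bridges.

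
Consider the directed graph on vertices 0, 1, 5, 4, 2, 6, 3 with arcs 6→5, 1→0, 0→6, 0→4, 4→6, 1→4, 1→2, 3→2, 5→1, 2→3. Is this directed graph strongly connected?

No

There is no directed path from 3 to 4, so the graph is not strongly connected.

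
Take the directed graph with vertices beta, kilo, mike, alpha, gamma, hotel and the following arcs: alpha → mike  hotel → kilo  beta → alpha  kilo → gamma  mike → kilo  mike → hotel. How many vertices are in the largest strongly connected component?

{gamma} is an SCC by itself.
{hotel} is an SCC by itself.
{mike} is an SCC by itself.
{kilo} is an SCC by itself.
{alpha} is an SCC by itself.
(and 1 more singleton SCC)
The largest has 1 vertex.

1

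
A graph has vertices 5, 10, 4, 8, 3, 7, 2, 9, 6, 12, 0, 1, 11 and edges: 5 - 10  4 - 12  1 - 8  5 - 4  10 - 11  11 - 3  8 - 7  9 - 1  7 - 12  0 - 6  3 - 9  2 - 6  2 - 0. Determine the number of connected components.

2

Starting from 0 we can reach 0, 2, 6. That is one component of size 3.
Starting from 1 we can reach 1, 3, 4, 5, 7, 8, 9, 10, 11, 12. That is one component of size 10.
Total: 2 components.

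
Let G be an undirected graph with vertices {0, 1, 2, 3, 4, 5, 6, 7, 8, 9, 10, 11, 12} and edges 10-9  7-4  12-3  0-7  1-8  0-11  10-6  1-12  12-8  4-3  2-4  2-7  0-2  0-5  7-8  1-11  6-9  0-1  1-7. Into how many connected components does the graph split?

Starting from 6 we can reach 6, 9, 10. That is one component of size 3.
Starting from 0 we can reach 0, 1, 2, 3, 4, 5, 7, 8, 11, 12. That is one component of size 10.
Total: 2 components.

2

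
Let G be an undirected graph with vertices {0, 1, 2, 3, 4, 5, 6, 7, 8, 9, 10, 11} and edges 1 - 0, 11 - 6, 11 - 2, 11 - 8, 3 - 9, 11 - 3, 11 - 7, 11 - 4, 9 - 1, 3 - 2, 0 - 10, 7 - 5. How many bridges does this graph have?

9

The edges on the cycle 11-3-2-11 are not bridges since each lies on that cycle.
But removing 7 - 5 disconnects 7 from 5; removing 11 - 7 disconnects 11 from 7; removing 0 - 10 disconnects 0 from 10; removing 9 - 1 disconnects 9 from 1 — these are bridges.
In total 9 edges are bridges.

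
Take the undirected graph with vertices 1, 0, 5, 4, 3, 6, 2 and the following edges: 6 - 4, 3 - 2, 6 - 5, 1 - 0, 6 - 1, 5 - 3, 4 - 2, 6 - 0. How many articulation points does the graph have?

1

Removing 6 increases the component count from 1 to 2, so 6 is a cut vertex.
By contrast removing 2 leaves 1 component; it is not a cut vertex. No other vertex is a cut vertex either.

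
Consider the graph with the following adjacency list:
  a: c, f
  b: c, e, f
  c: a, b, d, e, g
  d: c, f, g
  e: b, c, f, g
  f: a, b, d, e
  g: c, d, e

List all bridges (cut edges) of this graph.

The edges on the cycle e-b-f-d-g-e are not bridges since each lies on that cycle.
Every edge lies on some cycle, so there are no bridges.

none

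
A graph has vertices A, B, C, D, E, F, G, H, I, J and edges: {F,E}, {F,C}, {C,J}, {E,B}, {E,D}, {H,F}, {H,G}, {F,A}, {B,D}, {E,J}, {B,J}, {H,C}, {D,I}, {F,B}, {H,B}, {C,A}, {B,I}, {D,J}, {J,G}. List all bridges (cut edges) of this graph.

The edges on the cycle H-F-E-B-H are not bridges since each lies on that cycle.
Every edge lies on some cycle, so there are no bridges.

none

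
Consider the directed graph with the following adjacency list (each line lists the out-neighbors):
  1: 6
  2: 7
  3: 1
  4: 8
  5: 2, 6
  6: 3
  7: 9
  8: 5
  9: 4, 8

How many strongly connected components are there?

2

{2, 4, 5, 7, 8, 9} are all mutually reachable — one SCC of size 6.
{1, 3, 6} are all mutually reachable — one SCC of size 3.
That gives 2 strongly connected components.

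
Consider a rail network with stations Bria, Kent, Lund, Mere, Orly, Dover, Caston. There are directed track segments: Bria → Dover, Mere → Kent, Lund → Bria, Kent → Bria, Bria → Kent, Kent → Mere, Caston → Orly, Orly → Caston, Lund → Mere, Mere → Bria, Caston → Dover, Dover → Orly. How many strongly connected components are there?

{Bria, Kent, Mere} are all mutually reachable — one SCC of size 3.
{Orly, Dover, Caston} are all mutually reachable — one SCC of size 3.
{Lund} is an SCC by itself.
That gives 3 strongly connected components.

3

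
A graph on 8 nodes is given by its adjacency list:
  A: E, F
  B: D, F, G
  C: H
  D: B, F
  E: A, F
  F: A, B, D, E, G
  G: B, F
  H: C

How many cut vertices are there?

1

Removing F increases the component count from 2 to 3, so F is a cut vertex.
By contrast removing H leaves 2 components; it is not a cut vertex. No other vertex is a cut vertex either.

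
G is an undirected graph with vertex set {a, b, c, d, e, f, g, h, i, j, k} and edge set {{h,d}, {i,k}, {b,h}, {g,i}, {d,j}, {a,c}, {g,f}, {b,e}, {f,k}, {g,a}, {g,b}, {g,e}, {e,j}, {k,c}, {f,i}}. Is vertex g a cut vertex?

Yes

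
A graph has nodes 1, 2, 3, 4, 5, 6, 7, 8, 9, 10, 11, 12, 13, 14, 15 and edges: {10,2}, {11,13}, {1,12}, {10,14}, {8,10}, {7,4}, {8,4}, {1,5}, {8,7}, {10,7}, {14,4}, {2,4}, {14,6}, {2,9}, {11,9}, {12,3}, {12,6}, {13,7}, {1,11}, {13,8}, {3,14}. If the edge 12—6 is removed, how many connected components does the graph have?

2

12 and 6 are still connected via 12-3-14-6, so the component count stays at 2.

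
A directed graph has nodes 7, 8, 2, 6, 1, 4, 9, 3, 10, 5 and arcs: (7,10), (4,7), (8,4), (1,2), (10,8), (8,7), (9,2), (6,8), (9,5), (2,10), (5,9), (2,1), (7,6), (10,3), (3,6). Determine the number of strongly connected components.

{3, 4, 6, 7, 8, 10} are all mutually reachable — one SCC of size 6.
{1, 2} are all mutually reachable — one SCC of size 2.
{5, 9} are all mutually reachable — one SCC of size 2.
That gives 3 strongly connected components.

3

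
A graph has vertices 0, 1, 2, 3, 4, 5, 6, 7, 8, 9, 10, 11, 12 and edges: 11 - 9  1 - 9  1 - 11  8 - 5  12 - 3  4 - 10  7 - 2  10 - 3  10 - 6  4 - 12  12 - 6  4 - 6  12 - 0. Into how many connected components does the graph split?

4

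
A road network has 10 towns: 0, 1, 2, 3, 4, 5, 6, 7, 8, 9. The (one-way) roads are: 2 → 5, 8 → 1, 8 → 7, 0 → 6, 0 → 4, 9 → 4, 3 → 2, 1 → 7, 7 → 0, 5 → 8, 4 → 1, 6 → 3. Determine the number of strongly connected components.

{0, 1, 2, 3, 4, 5, 6, 7, 8} are all mutually reachable — one SCC of size 9.
{9} is an SCC by itself.
That gives 2 strongly connected components.

2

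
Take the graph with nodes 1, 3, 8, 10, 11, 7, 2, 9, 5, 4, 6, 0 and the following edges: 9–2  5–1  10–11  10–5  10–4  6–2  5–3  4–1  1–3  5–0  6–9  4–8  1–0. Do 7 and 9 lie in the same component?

No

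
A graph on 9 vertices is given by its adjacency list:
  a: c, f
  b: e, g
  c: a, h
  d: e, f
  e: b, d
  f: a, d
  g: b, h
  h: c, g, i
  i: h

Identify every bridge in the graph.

The edges on the cycle c-h-g-b-e-d-f-a-c are not bridges since each lies on that cycle.
But removing i-h disconnects i from h — this is a bridge.

h-i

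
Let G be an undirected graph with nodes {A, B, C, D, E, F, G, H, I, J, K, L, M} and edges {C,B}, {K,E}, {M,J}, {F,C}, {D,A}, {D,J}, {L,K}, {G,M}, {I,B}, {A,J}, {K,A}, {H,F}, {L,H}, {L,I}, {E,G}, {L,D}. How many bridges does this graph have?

The edges on the cycle L-H-F-C-B-I-L are not bridges since each lies on that cycle.
Every edge lies on some cycle, so there are no bridges.

0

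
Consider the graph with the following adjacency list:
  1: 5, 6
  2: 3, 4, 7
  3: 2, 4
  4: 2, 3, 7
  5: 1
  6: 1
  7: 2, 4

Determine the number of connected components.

Starting from 1 we can reach 1, 5, 6. That is one component of size 3.
Starting from 2 we can reach 2, 3, 4, 7. That is one component of size 4.
Total: 2 components.

2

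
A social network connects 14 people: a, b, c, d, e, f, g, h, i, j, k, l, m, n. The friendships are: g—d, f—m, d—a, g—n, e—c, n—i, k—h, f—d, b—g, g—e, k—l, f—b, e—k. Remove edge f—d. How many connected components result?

2

f and d are still connected via f-b-g-d, so the component count stays at 2.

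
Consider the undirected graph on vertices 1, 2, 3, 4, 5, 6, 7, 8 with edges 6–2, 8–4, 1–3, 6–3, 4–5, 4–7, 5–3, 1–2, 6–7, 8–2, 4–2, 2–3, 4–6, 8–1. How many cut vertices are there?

0

Removing 6, for instance, still leaves 1 component. No single vertex removal increases the component count — the graph has no articulation points.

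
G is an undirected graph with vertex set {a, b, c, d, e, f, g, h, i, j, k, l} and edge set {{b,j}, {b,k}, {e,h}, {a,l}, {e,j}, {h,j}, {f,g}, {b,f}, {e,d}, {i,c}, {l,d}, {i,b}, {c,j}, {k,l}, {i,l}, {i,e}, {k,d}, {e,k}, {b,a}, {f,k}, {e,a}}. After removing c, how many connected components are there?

1

With c gone, the remaining components are: {a, b, d, e, f, g, h, i, j, k, l}.
That is 1 component.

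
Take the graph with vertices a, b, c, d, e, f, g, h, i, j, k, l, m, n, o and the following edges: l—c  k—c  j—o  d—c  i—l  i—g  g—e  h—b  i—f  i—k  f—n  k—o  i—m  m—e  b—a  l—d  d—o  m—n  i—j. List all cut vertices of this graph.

b, i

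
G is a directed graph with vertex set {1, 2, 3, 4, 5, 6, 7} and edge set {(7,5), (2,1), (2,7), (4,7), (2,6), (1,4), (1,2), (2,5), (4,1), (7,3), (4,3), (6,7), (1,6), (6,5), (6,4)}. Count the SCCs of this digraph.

{1, 2, 4, 6} are all mutually reachable — one SCC of size 4.
{7} is an SCC by itself.
{3} is an SCC by itself.
{5} is an SCC by itself.
That gives 4 strongly connected components.

4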